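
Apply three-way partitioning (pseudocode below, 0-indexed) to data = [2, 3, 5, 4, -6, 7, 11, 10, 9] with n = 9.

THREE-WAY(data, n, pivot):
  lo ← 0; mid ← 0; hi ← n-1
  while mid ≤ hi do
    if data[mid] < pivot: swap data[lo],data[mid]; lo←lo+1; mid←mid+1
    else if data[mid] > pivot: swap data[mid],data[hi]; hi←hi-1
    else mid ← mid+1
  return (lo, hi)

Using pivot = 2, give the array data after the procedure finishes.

[-6, 2, 4, 5, 7, 11, 10, 9, 3]

pivot = 2; lo=0, mid=0, hi=8
data[mid]=2=2: mid=1
data[mid]=3>2: swap data[1],data[8]; hi=7 → [2, 9, 5, 4, -6, 7, 11, 10, 3]
data[mid]=9>2: swap data[1],data[7]; hi=6 → [2, 10, 5, 4, -6, 7, 11, 9, 3]
data[mid]=10>2: swap data[1],data[6]; hi=5 → [2, 11, 5, 4, -6, 7, 10, 9, 3]
data[mid]=11>2: swap data[1],data[5]; hi=4 → [2, 7, 5, 4, -6, 11, 10, 9, 3]
data[mid]=7>2: swap data[1],data[4]; hi=3 → [2, -6, 5, 4, 7, 11, 10, 9, 3]
data[mid]=-6<2: swap data[0],data[1]; lo=1,mid=2 → [-6, 2, 5, 4, 7, 11, 10, 9, 3]
data[mid]=5>2: swap data[2],data[3]; hi=2 → [-6, 2, 4, 5, 7, 11, 10, 9, 3]
data[mid]=4>2: swap data[2],data[2]; hi=1 → [-6, 2, 4, 5, 7, 11, 10, 9, 3]
end: lo=1, hi=1; data = [-6, 2, 4, 5, 7, 11, 10, 9, 3]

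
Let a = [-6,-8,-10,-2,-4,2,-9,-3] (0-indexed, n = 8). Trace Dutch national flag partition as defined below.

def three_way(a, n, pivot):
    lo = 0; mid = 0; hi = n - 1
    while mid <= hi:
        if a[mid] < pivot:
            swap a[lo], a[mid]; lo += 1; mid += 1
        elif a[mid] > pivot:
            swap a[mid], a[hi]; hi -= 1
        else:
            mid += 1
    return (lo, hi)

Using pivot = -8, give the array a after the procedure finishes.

[-9,-10,-8,-4,2,-2,-3,-6]

pivot = -8; lo=0, mid=0, hi=7
a[mid]=-6>-8: swap a[0],a[7]; hi=6 → [-3,-8,-10,-2,-4,2,-9,-6]
a[mid]=-3>-8: swap a[0],a[6]; hi=5 → [-9,-8,-10,-2,-4,2,-3,-6]
a[mid]=-9<-8: swap a[0],a[0]; lo=1,mid=1 → [-9,-8,-10,-2,-4,2,-3,-6]
a[mid]=-8=-8: mid=2
a[mid]=-10<-8: swap a[1],a[2]; lo=2,mid=3 → [-9,-10,-8,-2,-4,2,-3,-6]
a[mid]=-2>-8: swap a[3],a[5]; hi=4 → [-9,-10,-8,2,-4,-2,-3,-6]
a[mid]=2>-8: swap a[3],a[4]; hi=3 → [-9,-10,-8,-4,2,-2,-3,-6]
a[mid]=-4>-8: swap a[3],a[3]; hi=2 → [-9,-10,-8,-4,2,-2,-3,-6]
end: lo=2, hi=2; a = [-9,-10,-8,-4,2,-2,-3,-6]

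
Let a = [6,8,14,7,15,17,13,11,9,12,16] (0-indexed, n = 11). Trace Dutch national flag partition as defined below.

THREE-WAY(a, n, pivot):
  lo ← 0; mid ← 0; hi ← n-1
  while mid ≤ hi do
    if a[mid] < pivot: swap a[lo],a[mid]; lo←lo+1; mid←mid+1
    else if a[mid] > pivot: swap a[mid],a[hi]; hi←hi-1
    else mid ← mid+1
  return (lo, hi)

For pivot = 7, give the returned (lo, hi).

(1, 1)

lo=0 mid=0 hi=10
6<7: swap(0,0), lo=1 mid=1 ⇒ [6,8,14,7,15,17,13,11,9,12,16]
8>7: swap(1,10), hi=9 ⇒ [6,16,14,7,15,17,13,11,9,12,8]
16>7: swap(1,9), hi=8 ⇒ [6,12,14,7,15,17,13,11,9,16,8]
12>7: swap(1,8), hi=7 ⇒ [6,9,14,7,15,17,13,11,12,16,8]
9>7: swap(1,7), hi=6 ⇒ [6,11,14,7,15,17,13,9,12,16,8]
11>7: swap(1,6), hi=5 ⇒ [6,13,14,7,15,17,11,9,12,16,8]
13>7: swap(1,5), hi=4 ⇒ [6,17,14,7,15,13,11,9,12,16,8]
17>7: swap(1,4), hi=3 ⇒ [6,15,14,7,17,13,11,9,12,16,8]
15>7: swap(1,3), hi=2 ⇒ [6,7,14,15,17,13,11,9,12,16,8]
7=7: mid=2
14>7: swap(2,2), hi=1 ⇒ [6,7,14,15,17,13,11,9,12,16,8]
done. lo=1 hi=1; a=[6,7,14,15,17,13,11,9,12,16,8]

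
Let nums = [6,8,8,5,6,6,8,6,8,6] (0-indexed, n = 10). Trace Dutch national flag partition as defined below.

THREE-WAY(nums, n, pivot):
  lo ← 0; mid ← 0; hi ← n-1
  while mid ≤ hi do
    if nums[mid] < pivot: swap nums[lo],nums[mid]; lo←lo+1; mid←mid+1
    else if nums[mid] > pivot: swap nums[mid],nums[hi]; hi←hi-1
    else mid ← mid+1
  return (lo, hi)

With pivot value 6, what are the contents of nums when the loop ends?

[5,6,6,6,6,6,8,8,8,8]

lo=0 mid=0 hi=9
6=6: mid=1
8>6: swap(1,9), hi=8 ⇒ [6,6,8,5,6,6,8,6,8,8]
6=6: mid=2
8>6: swap(2,8), hi=7 ⇒ [6,6,8,5,6,6,8,6,8,8]
8>6: swap(2,7), hi=6 ⇒ [6,6,6,5,6,6,8,8,8,8]
6=6: mid=3
5<6: swap(0,3), lo=1 mid=4 ⇒ [5,6,6,6,6,6,8,8,8,8]
6=6: mid=5
6=6: mid=6
8>6: swap(6,6), hi=5 ⇒ [5,6,6,6,6,6,8,8,8,8]
done. lo=1 hi=5; nums=[5,6,6,6,6,6,8,8,8,8]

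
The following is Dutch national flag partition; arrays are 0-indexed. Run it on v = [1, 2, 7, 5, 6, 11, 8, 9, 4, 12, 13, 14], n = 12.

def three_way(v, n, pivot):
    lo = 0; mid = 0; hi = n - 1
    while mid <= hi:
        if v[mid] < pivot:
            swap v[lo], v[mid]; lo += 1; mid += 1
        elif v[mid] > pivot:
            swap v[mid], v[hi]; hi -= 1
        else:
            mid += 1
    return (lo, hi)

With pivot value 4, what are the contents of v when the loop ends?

pivot = 4; lo=0, mid=0, hi=11
v[mid]=1<4: swap v[0],v[0]; lo=1,mid=1 → [1, 2, 7, 5, 6, 11, 8, 9, 4, 12, 13, 14]
v[mid]=2<4: swap v[1],v[1]; lo=2,mid=2 → [1, 2, 7, 5, 6, 11, 8, 9, 4, 12, 13, 14]
v[mid]=7>4: swap v[2],v[11]; hi=10 → [1, 2, 14, 5, 6, 11, 8, 9, 4, 12, 13, 7]
v[mid]=14>4: swap v[2],v[10]; hi=9 → [1, 2, 13, 5, 6, 11, 8, 9, 4, 12, 14, 7]
v[mid]=13>4: swap v[2],v[9]; hi=8 → [1, 2, 12, 5, 6, 11, 8, 9, 4, 13, 14, 7]
v[mid]=12>4: swap v[2],v[8]; hi=7 → [1, 2, 4, 5, 6, 11, 8, 9, 12, 13, 14, 7]
v[mid]=4=4: mid=3
v[mid]=5>4: swap v[3],v[7]; hi=6 → [1, 2, 4, 9, 6, 11, 8, 5, 12, 13, 14, 7]
v[mid]=9>4: swap v[3],v[6]; hi=5 → [1, 2, 4, 8, 6, 11, 9, 5, 12, 13, 14, 7]
v[mid]=8>4: swap v[3],v[5]; hi=4 → [1, 2, 4, 11, 6, 8, 9, 5, 12, 13, 14, 7]
v[mid]=11>4: swap v[3],v[4]; hi=3 → [1, 2, 4, 6, 11, 8, 9, 5, 12, 13, 14, 7]
v[mid]=6>4: swap v[3],v[3]; hi=2 → [1, 2, 4, 6, 11, 8, 9, 5, 12, 13, 14, 7]
end: lo=2, hi=2; v = [1, 2, 4, 6, 11, 8, 9, 5, 12, 13, 14, 7]

[1, 2, 4, 6, 11, 8, 9, 5, 12, 13, 14, 7]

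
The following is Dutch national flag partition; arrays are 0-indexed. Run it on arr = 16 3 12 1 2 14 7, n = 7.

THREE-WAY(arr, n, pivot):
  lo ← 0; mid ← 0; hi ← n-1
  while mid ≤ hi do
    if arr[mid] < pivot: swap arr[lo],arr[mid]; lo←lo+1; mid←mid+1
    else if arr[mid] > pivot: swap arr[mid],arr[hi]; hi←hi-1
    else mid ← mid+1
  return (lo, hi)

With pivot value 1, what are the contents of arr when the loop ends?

1 12 3 2 14 7 16

pivot = 1; lo=0, mid=0, hi=6
arr[mid]=16>1: swap arr[0],arr[6]; hi=5 → 7 3 12 1 2 14 16
arr[mid]=7>1: swap arr[0],arr[5]; hi=4 → 14 3 12 1 2 7 16
arr[mid]=14>1: swap arr[0],arr[4]; hi=3 → 2 3 12 1 14 7 16
arr[mid]=2>1: swap arr[0],arr[3]; hi=2 → 1 3 12 2 14 7 16
arr[mid]=1=1: mid=1
arr[mid]=3>1: swap arr[1],arr[2]; hi=1 → 1 12 3 2 14 7 16
arr[mid]=12>1: swap arr[1],arr[1]; hi=0 → 1 12 3 2 14 7 16
end: lo=0, hi=0; arr = 1 12 3 2 14 7 16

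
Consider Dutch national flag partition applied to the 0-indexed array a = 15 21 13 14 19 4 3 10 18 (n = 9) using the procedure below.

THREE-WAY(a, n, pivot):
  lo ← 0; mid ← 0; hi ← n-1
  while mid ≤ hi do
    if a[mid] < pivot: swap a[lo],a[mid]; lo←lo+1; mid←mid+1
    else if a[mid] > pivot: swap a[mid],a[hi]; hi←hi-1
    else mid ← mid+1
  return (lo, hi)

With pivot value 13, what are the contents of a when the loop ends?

10 3 4 13 19 14 21 18 15

lo=0 mid=0 hi=8
15>13: swap(0,8), hi=7 ⇒ 18 21 13 14 19 4 3 10 15
18>13: swap(0,7), hi=6 ⇒ 10 21 13 14 19 4 3 18 15
10<13: swap(0,0), lo=1 mid=1 ⇒ 10 21 13 14 19 4 3 18 15
21>13: swap(1,6), hi=5 ⇒ 10 3 13 14 19 4 21 18 15
3<13: swap(1,1), lo=2 mid=2 ⇒ 10 3 13 14 19 4 21 18 15
13=13: mid=3
14>13: swap(3,5), hi=4 ⇒ 10 3 13 4 19 14 21 18 15
4<13: swap(2,3), lo=3 mid=4 ⇒ 10 3 4 13 19 14 21 18 15
19>13: swap(4,4), hi=3 ⇒ 10 3 4 13 19 14 21 18 15
done. lo=3 hi=3; a=10 3 4 13 19 14 21 18 15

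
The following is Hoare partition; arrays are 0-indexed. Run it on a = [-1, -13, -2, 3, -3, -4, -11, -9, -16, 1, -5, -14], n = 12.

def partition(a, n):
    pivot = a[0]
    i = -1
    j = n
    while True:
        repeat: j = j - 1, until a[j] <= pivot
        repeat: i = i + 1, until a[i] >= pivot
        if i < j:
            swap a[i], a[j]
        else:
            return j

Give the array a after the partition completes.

pivot=-1
j stops at 11 (-14), i stops at 0 (-1); swap ⇒ [-14, -13, -2, 3, -3, -4, -11, -9, -16, 1, -5, -1]
j stops at 10 (-5), i stops at 3 (3); swap ⇒ [-14, -13, -2, -5, -3, -4, -11, -9, -16, 1, 3, -1]
j stops at 8, i stops at 9; i≥j ⇒ return 8. a=[-14, -13, -2, -5, -3, -4, -11, -9, -16, 1, 3, -1]

[-14, -13, -2, -5, -3, -4, -11, -9, -16, 1, 3, -1]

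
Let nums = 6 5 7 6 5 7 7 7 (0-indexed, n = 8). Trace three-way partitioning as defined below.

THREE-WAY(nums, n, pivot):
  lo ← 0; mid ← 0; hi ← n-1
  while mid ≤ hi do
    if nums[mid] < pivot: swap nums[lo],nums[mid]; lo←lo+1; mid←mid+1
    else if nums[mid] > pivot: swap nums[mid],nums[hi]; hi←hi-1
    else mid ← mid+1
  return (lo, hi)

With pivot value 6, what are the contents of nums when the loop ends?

5 5 6 6 7 7 7 7

lo=0 mid=0 hi=7
6=6: mid=1
5<6: swap(0,1), lo=1 mid=2 ⇒ 5 6 7 6 5 7 7 7
7>6: swap(2,7), hi=6 ⇒ 5 6 7 6 5 7 7 7
7>6: swap(2,6), hi=5 ⇒ 5 6 7 6 5 7 7 7
7>6: swap(2,5), hi=4 ⇒ 5 6 7 6 5 7 7 7
7>6: swap(2,4), hi=3 ⇒ 5 6 5 6 7 7 7 7
5<6: swap(1,2), lo=2 mid=3 ⇒ 5 5 6 6 7 7 7 7
6=6: mid=4
done. lo=2 hi=3; nums=5 5 6 6 7 7 7 7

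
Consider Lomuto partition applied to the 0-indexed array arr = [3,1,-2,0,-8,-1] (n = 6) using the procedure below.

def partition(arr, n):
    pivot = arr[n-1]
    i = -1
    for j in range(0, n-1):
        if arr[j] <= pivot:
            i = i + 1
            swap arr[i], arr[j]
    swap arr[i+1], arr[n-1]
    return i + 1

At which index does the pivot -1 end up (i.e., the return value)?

2

pivot = arr[5] = -1; i = -1
j=0: arr[0]=3 > -1 → no swap
j=1: arr[1]=1 > -1 → no swap
j=2: arr[2]=-2 ≤ -1 → i=0, swap arr[0],arr[2] → [-2,1,3,0,-8,-1]
j=3: arr[3]=0 > -1 → no swap
j=4: arr[4]=-8 ≤ -1 → i=1, swap arr[1],arr[4] → [-2,-8,3,0,1,-1]
final swap arr[2],arr[5] → [-2,-8,-1,0,1,3]; return 2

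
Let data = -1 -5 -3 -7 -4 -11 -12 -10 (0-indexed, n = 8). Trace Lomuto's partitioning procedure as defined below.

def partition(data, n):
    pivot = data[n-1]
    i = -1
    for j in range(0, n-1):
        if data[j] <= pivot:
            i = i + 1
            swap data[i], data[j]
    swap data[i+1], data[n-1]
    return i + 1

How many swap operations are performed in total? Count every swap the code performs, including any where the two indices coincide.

pivot=-10, i=-1
j=0: -1>-10, skip
j=1: -5>-10, skip
j=2: -3>-10, skip
j=3: -7>-10, skip
j=4: -4>-10, skip
j=5: -11≤-10, i=0, swap(0,5) ⇒ -11 -5 -3 -7 -4 -1 -12 -10
j=6: -12≤-10, i=1, swap(1,6) ⇒ -11 -12 -3 -7 -4 -1 -5 -10
swap(2,7) ⇒ -11 -12 -10 -7 -4 -1 -5 -3; return 2

3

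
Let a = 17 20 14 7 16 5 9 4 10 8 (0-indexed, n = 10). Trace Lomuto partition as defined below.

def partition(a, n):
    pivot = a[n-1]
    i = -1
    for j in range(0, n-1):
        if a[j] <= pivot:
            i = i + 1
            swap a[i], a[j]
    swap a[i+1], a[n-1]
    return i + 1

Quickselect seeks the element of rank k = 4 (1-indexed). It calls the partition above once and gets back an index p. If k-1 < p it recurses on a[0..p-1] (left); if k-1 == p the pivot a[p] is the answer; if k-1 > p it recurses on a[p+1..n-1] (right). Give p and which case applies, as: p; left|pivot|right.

3; pivot

pivot = a[9] = 8; i = -1
j=0: a[0]=17 > 8 → no swap
j=1: a[1]=20 > 8 → no swap
j=2: a[2]=14 > 8 → no swap
j=3: a[3]=7 ≤ 8 → i=0, swap a[0],a[3] → 7 20 14 17 16 5 9 4 10 8
j=4: a[4]=16 > 8 → no swap
j=5: a[5]=5 ≤ 8 → i=1, swap a[1],a[5] → 7 5 14 17 16 20 9 4 10 8
j=6: a[6]=9 > 8 → no swap
j=7: a[7]=4 ≤ 8 → i=2, swap a[2],a[7] → 7 5 4 17 16 20 9 14 10 8
j=8: a[8]=10 > 8 → no swap
final swap a[3],a[9] → 7 5 4 8 16 20 9 14 10 17; return 3
p = 3; k-1 = 3 == 3 ⇒ pivot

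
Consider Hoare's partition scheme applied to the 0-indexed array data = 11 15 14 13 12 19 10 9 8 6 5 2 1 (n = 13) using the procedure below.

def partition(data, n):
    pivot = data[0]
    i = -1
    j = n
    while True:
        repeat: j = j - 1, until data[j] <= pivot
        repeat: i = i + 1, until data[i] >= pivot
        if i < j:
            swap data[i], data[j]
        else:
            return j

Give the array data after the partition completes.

pivot=11
j stops at 12 (1), i stops at 0 (11); swap ⇒ 1 15 14 13 12 19 10 9 8 6 5 2 11
j stops at 11 (2), i stops at 1 (15); swap ⇒ 1 2 14 13 12 19 10 9 8 6 5 15 11
j stops at 10 (5), i stops at 2 (14); swap ⇒ 1 2 5 13 12 19 10 9 8 6 14 15 11
j stops at 9 (6), i stops at 3 (13); swap ⇒ 1 2 5 6 12 19 10 9 8 13 14 15 11
j stops at 8 (8), i stops at 4 (12); swap ⇒ 1 2 5 6 8 19 10 9 12 13 14 15 11
j stops at 7 (9), i stops at 5 (19); swap ⇒ 1 2 5 6 8 9 10 19 12 13 14 15 11
j stops at 6, i stops at 7; i≥j ⇒ return 6. data=1 2 5 6 8 9 10 19 12 13 14 15 11

1 2 5 6 8 9 10 19 12 13 14 15 11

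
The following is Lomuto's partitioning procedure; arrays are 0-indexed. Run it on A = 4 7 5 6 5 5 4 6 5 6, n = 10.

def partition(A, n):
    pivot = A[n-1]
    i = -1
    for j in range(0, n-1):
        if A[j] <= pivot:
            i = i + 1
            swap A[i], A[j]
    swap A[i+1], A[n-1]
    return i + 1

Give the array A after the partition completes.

pivot = A[9] = 6; i = -1
j=0: A[0]=4 ≤ 6 → i=0, swap A[0],A[0] (no change) → 4 7 5 6 5 5 4 6 5 6
j=1: A[1]=7 > 6 → no swap
j=2: A[2]=5 ≤ 6 → i=1, swap A[1],A[2] → 4 5 7 6 5 5 4 6 5 6
j=3: A[3]=6 ≤ 6 → i=2, swap A[2],A[3] → 4 5 6 7 5 5 4 6 5 6
j=4: A[4]=5 ≤ 6 → i=3, swap A[3],A[4] → 4 5 6 5 7 5 4 6 5 6
j=5: A[5]=5 ≤ 6 → i=4, swap A[4],A[5] → 4 5 6 5 5 7 4 6 5 6
j=6: A[6]=4 ≤ 6 → i=5, swap A[5],A[6] → 4 5 6 5 5 4 7 6 5 6
j=7: A[7]=6 ≤ 6 → i=6, swap A[6],A[7] → 4 5 6 5 5 4 6 7 5 6
j=8: A[8]=5 ≤ 6 → i=7, swap A[7],A[8] → 4 5 6 5 5 4 6 5 7 6
final swap A[8],A[9] → 4 5 6 5 5 4 6 5 6 7; return 8

4 5 6 5 5 4 6 5 6 7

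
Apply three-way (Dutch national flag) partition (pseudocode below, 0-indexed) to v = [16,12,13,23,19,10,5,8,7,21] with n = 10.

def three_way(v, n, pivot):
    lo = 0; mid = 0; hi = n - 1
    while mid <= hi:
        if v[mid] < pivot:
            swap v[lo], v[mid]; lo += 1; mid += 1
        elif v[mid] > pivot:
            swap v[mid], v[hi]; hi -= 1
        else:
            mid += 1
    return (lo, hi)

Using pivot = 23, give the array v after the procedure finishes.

pivot = 23; lo=0, mid=0, hi=9
v[mid]=16<23: swap v[0],v[0]; lo=1,mid=1 → [16,12,13,23,19,10,5,8,7,21]
v[mid]=12<23: swap v[1],v[1]; lo=2,mid=2 → [16,12,13,23,19,10,5,8,7,21]
v[mid]=13<23: swap v[2],v[2]; lo=3,mid=3 → [16,12,13,23,19,10,5,8,7,21]
v[mid]=23=23: mid=4
v[mid]=19<23: swap v[3],v[4]; lo=4,mid=5 → [16,12,13,19,23,10,5,8,7,21]
v[mid]=10<23: swap v[4],v[5]; lo=5,mid=6 → [16,12,13,19,10,23,5,8,7,21]
v[mid]=5<23: swap v[5],v[6]; lo=6,mid=7 → [16,12,13,19,10,5,23,8,7,21]
v[mid]=8<23: swap v[6],v[7]; lo=7,mid=8 → [16,12,13,19,10,5,8,23,7,21]
v[mid]=7<23: swap v[7],v[8]; lo=8,mid=9 → [16,12,13,19,10,5,8,7,23,21]
v[mid]=21<23: swap v[8],v[9]; lo=9,mid=10 → [16,12,13,19,10,5,8,7,21,23]
end: lo=9, hi=9; v = [16,12,13,19,10,5,8,7,21,23]

[16,12,13,19,10,5,8,7,21,23]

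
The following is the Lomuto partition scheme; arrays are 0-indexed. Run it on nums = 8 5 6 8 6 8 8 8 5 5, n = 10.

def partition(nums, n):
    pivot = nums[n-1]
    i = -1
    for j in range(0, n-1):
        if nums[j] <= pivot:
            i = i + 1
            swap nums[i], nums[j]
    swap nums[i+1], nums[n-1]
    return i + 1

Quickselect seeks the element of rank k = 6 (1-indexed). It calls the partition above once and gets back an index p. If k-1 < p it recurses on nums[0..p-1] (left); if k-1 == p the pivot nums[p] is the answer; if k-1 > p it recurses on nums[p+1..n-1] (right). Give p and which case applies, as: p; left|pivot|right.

2; right

pivot=5, i=-1
j=0: 8>5, skip
j=1: 5≤5, i=0, swap(0,1) ⇒ 5 8 6 8 6 8 8 8 5 5
j=2: 6>5, skip
j=3: 8>5, skip
j=4: 6>5, skip
j=5: 8>5, skip
j=6: 8>5, skip
j=7: 8>5, skip
j=8: 5≤5, i=1, swap(1,8) ⇒ 5 5 6 8 6 8 8 8 8 5
swap(2,9) ⇒ 5 5 5 8 6 8 8 8 8 6; return 2
p = 2; k-1 = 5 > 2 ⇒ right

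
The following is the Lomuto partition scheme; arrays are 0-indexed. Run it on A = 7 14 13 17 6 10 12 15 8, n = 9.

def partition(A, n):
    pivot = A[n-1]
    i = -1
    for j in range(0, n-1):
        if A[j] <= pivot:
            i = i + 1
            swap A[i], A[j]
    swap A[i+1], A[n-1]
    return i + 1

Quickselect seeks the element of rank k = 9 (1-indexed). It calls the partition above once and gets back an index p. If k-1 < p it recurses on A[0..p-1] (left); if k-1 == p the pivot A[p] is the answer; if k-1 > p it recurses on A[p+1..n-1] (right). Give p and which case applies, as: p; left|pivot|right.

pivot = A[8] = 8; i = -1
j=0: A[0]=7 ≤ 8 → i=0, swap A[0],A[0] (no change) → 7 14 13 17 6 10 12 15 8
j=1: A[1]=14 > 8 → no swap
j=2: A[2]=13 > 8 → no swap
j=3: A[3]=17 > 8 → no swap
j=4: A[4]=6 ≤ 8 → i=1, swap A[1],A[4] → 7 6 13 17 14 10 12 15 8
j=5: A[5]=10 > 8 → no swap
j=6: A[6]=12 > 8 → no swap
j=7: A[7]=15 > 8 → no swap
final swap A[2],A[8] → 7 6 8 17 14 10 12 15 13; return 2
p = 2; k-1 = 8 > 2 ⇒ right

2; right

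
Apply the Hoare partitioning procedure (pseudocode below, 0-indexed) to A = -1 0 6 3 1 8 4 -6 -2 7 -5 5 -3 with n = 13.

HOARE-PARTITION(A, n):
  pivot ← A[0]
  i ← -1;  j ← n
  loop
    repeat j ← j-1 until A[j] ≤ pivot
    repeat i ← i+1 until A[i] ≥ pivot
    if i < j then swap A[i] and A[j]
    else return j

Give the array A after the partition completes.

-3 -5 -2 -6 1 8 4 3 6 7 0 5 -1

pivot=-1
j stops at 12 (-3), i stops at 0 (-1); swap ⇒ -3 0 6 3 1 8 4 -6 -2 7 -5 5 -1
j stops at 10 (-5), i stops at 1 (0); swap ⇒ -3 -5 6 3 1 8 4 -6 -2 7 0 5 -1
j stops at 8 (-2), i stops at 2 (6); swap ⇒ -3 -5 -2 3 1 8 4 -6 6 7 0 5 -1
j stops at 7 (-6), i stops at 3 (3); swap ⇒ -3 -5 -2 -6 1 8 4 3 6 7 0 5 -1
j stops at 3, i stops at 4; i≥j ⇒ return 3. A=-3 -5 -2 -6 1 8 4 3 6 7 0 5 -1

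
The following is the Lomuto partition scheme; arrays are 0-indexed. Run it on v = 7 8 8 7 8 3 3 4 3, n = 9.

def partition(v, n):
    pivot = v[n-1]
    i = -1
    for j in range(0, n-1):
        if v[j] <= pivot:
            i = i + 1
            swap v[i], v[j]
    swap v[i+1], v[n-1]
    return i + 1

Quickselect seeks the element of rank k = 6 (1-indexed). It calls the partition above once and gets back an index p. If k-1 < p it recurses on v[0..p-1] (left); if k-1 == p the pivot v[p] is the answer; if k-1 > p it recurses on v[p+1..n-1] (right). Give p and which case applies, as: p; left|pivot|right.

2; right

pivot=3, i=-1
j=0: 7>3, skip
j=1: 8>3, skip
j=2: 8>3, skip
j=3: 7>3, skip
j=4: 8>3, skip
j=5: 3≤3, i=0, swap(0,5) ⇒ 3 8 8 7 8 7 3 4 3
j=6: 3≤3, i=1, swap(1,6) ⇒ 3 3 8 7 8 7 8 4 3
j=7: 4>3, skip
swap(2,8) ⇒ 3 3 3 7 8 7 8 4 8; return 2
p = 2; k-1 = 5 > 2 ⇒ right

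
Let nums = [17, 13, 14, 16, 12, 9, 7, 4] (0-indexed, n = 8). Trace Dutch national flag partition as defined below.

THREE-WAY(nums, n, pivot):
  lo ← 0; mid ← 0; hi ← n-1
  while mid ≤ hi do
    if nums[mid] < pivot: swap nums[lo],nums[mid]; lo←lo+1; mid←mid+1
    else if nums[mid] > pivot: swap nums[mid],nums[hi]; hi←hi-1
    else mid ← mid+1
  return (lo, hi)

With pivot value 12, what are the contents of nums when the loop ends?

pivot = 12; lo=0, mid=0, hi=7
nums[mid]=17>12: swap nums[0],nums[7]; hi=6 → [4, 13, 14, 16, 12, 9, 7, 17]
nums[mid]=4<12: swap nums[0],nums[0]; lo=1,mid=1 → [4, 13, 14, 16, 12, 9, 7, 17]
nums[mid]=13>12: swap nums[1],nums[6]; hi=5 → [4, 7, 14, 16, 12, 9, 13, 17]
nums[mid]=7<12: swap nums[1],nums[1]; lo=2,mid=2 → [4, 7, 14, 16, 12, 9, 13, 17]
nums[mid]=14>12: swap nums[2],nums[5]; hi=4 → [4, 7, 9, 16, 12, 14, 13, 17]
nums[mid]=9<12: swap nums[2],nums[2]; lo=3,mid=3 → [4, 7, 9, 16, 12, 14, 13, 17]
nums[mid]=16>12: swap nums[3],nums[4]; hi=3 → [4, 7, 9, 12, 16, 14, 13, 17]
nums[mid]=12=12: mid=4
end: lo=3, hi=3; nums = [4, 7, 9, 12, 16, 14, 13, 17]

[4, 7, 9, 12, 16, 14, 13, 17]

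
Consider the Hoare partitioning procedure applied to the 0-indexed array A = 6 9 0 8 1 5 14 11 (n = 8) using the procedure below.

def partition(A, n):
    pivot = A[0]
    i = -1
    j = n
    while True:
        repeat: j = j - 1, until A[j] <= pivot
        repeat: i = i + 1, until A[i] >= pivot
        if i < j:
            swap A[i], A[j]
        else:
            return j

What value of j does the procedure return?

2

pivot = A[0] = 6; i = -1, j = 8
j→5 (A[5]=5≤6), i→0 (A[0]=6≥6); i<j, swap → 5 9 0 8 1 6 14 11
j→4 (A[4]=1≤6), i→1 (A[1]=9≥6); i<j, swap → 5 1 0 8 9 6 14 11
j→2, i→3; i≥j, return j=2. A = 5 1 0 8 9 6 14 11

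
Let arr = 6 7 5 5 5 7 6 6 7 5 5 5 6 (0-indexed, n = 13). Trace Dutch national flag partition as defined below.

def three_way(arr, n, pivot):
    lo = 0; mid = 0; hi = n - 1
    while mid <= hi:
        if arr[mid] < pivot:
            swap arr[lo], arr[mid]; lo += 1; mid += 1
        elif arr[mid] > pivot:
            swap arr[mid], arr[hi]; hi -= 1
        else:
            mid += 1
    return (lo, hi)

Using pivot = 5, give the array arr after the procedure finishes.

5 5 5 5 5 5 6 7 6 7 7 6 6

lo=0 mid=0 hi=12
6>5: swap(0,12), hi=11 ⇒ 6 7 5 5 5 7 6 6 7 5 5 5 6
6>5: swap(0,11), hi=10 ⇒ 5 7 5 5 5 7 6 6 7 5 5 6 6
5=5: mid=1
7>5: swap(1,10), hi=9 ⇒ 5 5 5 5 5 7 6 6 7 5 7 6 6
5=5: mid=2
5=5: mid=3
5=5: mid=4
5=5: mid=5
7>5: swap(5,9), hi=8 ⇒ 5 5 5 5 5 5 6 6 7 7 7 6 6
5=5: mid=6
6>5: swap(6,8), hi=7 ⇒ 5 5 5 5 5 5 7 6 6 7 7 6 6
7>5: swap(6,7), hi=6 ⇒ 5 5 5 5 5 5 6 7 6 7 7 6 6
6>5: swap(6,6), hi=5 ⇒ 5 5 5 5 5 5 6 7 6 7 7 6 6
done. lo=0 hi=5; arr=5 5 5 5 5 5 6 7 6 7 7 6 6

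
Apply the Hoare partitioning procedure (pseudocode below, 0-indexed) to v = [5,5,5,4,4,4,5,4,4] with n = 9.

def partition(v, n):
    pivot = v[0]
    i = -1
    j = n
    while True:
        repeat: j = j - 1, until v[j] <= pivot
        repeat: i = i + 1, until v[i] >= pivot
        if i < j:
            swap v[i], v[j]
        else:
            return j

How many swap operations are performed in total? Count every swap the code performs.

pivot=5
j stops at 8 (4), i stops at 0 (5); swap ⇒ [4,5,5,4,4,4,5,4,5]
j stops at 7 (4), i stops at 1 (5); swap ⇒ [4,4,5,4,4,4,5,5,5]
j stops at 6 (5), i stops at 2 (5); swap ⇒ [4,4,5,4,4,4,5,5,5]
j stops at 5, i stops at 6; i≥j ⇒ return 5. v=[4,4,5,4,4,4,5,5,5]

3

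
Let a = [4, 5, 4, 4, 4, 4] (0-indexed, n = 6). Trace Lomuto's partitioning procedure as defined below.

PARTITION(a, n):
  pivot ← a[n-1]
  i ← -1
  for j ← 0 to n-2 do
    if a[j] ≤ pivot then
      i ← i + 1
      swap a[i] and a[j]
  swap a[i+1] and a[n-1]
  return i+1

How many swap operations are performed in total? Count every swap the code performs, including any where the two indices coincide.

pivot = a[5] = 4; i = -1
j=0: a[0]=4 ≤ 4 → i=0, swap a[0],a[0] (no change) → [4, 5, 4, 4, 4, 4]
j=1: a[1]=5 > 4 → no swap
j=2: a[2]=4 ≤ 4 → i=1, swap a[1],a[2] → [4, 4, 5, 4, 4, 4]
j=3: a[3]=4 ≤ 4 → i=2, swap a[2],a[3] → [4, 4, 4, 5, 4, 4]
j=4: a[4]=4 ≤ 4 → i=3, swap a[3],a[4] → [4, 4, 4, 4, 5, 4]
final swap a[4],a[5] → [4, 4, 4, 4, 4, 5]; return 4

5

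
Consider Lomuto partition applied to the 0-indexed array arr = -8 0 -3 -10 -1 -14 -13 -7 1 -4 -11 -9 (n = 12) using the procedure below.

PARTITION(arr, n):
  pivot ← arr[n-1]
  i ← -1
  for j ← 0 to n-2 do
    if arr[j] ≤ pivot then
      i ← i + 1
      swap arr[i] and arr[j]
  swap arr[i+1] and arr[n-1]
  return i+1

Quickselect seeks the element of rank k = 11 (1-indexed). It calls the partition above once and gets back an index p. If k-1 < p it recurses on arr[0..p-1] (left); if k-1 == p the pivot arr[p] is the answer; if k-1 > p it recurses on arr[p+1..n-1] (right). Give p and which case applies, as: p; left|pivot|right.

pivot = arr[11] = -9; i = -1
j=0: arr[0]=-8 > -9 → no swap
j=1: arr[1]=0 > -9 → no swap
j=2: arr[2]=-3 > -9 → no swap
j=3: arr[3]=-10 ≤ -9 → i=0, swap arr[0],arr[3] → -10 0 -3 -8 -1 -14 -13 -7 1 -4 -11 -9
j=4: arr[4]=-1 > -9 → no swap
j=5: arr[5]=-14 ≤ -9 → i=1, swap arr[1],arr[5] → -10 -14 -3 -8 -1 0 -13 -7 1 -4 -11 -9
j=6: arr[6]=-13 ≤ -9 → i=2, swap arr[2],arr[6] → -10 -14 -13 -8 -1 0 -3 -7 1 -4 -11 -9
j=7: arr[7]=-7 > -9 → no swap
j=8: arr[8]=1 > -9 → no swap
j=9: arr[9]=-4 > -9 → no swap
j=10: arr[10]=-11 ≤ -9 → i=3, swap arr[3],arr[10] → -10 -14 -13 -11 -1 0 -3 -7 1 -4 -8 -9
final swap arr[4],arr[11] → -10 -14 -13 -11 -9 0 -3 -7 1 -4 -8 -1; return 4
p = 4; k-1 = 10 > 4 ⇒ right

4; right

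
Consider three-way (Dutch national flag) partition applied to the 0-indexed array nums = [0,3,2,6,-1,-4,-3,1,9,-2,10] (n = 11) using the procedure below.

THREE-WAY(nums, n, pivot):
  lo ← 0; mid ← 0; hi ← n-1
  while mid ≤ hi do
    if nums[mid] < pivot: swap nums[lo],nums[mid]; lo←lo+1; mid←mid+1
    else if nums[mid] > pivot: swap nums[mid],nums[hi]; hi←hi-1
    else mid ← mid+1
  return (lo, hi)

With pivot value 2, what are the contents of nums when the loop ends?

lo=0 mid=0 hi=10
0<2: swap(0,0), lo=1 mid=1 ⇒ [0,3,2,6,-1,-4,-3,1,9,-2,10]
3>2: swap(1,10), hi=9 ⇒ [0,10,2,6,-1,-4,-3,1,9,-2,3]
10>2: swap(1,9), hi=8 ⇒ [0,-2,2,6,-1,-4,-3,1,9,10,3]
-2<2: swap(1,1), lo=2 mid=2 ⇒ [0,-2,2,6,-1,-4,-3,1,9,10,3]
2=2: mid=3
6>2: swap(3,8), hi=7 ⇒ [0,-2,2,9,-1,-4,-3,1,6,10,3]
9>2: swap(3,7), hi=6 ⇒ [0,-2,2,1,-1,-4,-3,9,6,10,3]
1<2: swap(2,3), lo=3 mid=4 ⇒ [0,-2,1,2,-1,-4,-3,9,6,10,3]
-1<2: swap(3,4), lo=4 mid=5 ⇒ [0,-2,1,-1,2,-4,-3,9,6,10,3]
-4<2: swap(4,5), lo=5 mid=6 ⇒ [0,-2,1,-1,-4,2,-3,9,6,10,3]
-3<2: swap(5,6), lo=6 mid=7 ⇒ [0,-2,1,-1,-4,-3,2,9,6,10,3]
done. lo=6 hi=6; nums=[0,-2,1,-1,-4,-3,2,9,6,10,3]

[0,-2,1,-1,-4,-3,2,9,6,10,3]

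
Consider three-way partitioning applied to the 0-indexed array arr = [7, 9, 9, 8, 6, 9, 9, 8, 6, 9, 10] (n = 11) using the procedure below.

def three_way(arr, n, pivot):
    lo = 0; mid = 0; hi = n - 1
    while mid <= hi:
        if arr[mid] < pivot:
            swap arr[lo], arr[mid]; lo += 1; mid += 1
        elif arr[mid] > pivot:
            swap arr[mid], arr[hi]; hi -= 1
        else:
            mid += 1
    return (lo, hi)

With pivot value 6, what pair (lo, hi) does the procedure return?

pivot = 6; lo=0, mid=0, hi=10
arr[mid]=7>6: swap arr[0],arr[10]; hi=9 → [10, 9, 9, 8, 6, 9, 9, 8, 6, 9, 7]
arr[mid]=10>6: swap arr[0],arr[9]; hi=8 → [9, 9, 9, 8, 6, 9, 9, 8, 6, 10, 7]
arr[mid]=9>6: swap arr[0],arr[8]; hi=7 → [6, 9, 9, 8, 6, 9, 9, 8, 9, 10, 7]
arr[mid]=6=6: mid=1
arr[mid]=9>6: swap arr[1],arr[7]; hi=6 → [6, 8, 9, 8, 6, 9, 9, 9, 9, 10, 7]
arr[mid]=8>6: swap arr[1],arr[6]; hi=5 → [6, 9, 9, 8, 6, 9, 8, 9, 9, 10, 7]
arr[mid]=9>6: swap arr[1],arr[5]; hi=4 → [6, 9, 9, 8, 6, 9, 8, 9, 9, 10, 7]
arr[mid]=9>6: swap arr[1],arr[4]; hi=3 → [6, 6, 9, 8, 9, 9, 8, 9, 9, 10, 7]
arr[mid]=6=6: mid=2
arr[mid]=9>6: swap arr[2],arr[3]; hi=2 → [6, 6, 8, 9, 9, 9, 8, 9, 9, 10, 7]
arr[mid]=8>6: swap arr[2],arr[2]; hi=1 → [6, 6, 8, 9, 9, 9, 8, 9, 9, 10, 7]
end: lo=0, hi=1; arr = [6, 6, 8, 9, 9, 9, 8, 9, 9, 10, 7]

(0, 1)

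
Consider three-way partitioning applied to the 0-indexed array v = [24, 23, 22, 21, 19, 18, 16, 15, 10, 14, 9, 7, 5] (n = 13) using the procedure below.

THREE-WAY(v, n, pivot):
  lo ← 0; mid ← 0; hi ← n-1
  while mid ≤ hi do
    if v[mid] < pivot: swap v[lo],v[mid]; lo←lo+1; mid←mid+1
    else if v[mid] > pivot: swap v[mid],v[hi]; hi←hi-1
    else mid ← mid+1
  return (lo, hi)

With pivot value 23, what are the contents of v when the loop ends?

pivot = 23; lo=0, mid=0, hi=12
v[mid]=24>23: swap v[0],v[12]; hi=11 → [5, 23, 22, 21, 19, 18, 16, 15, 10, 14, 9, 7, 24]
v[mid]=5<23: swap v[0],v[0]; lo=1,mid=1 → [5, 23, 22, 21, 19, 18, 16, 15, 10, 14, 9, 7, 24]
v[mid]=23=23: mid=2
v[mid]=22<23: swap v[1],v[2]; lo=2,mid=3 → [5, 22, 23, 21, 19, 18, 16, 15, 10, 14, 9, 7, 24]
v[mid]=21<23: swap v[2],v[3]; lo=3,mid=4 → [5, 22, 21, 23, 19, 18, 16, 15, 10, 14, 9, 7, 24]
v[mid]=19<23: swap v[3],v[4]; lo=4,mid=5 → [5, 22, 21, 19, 23, 18, 16, 15, 10, 14, 9, 7, 24]
v[mid]=18<23: swap v[4],v[5]; lo=5,mid=6 → [5, 22, 21, 19, 18, 23, 16, 15, 10, 14, 9, 7, 24]
v[mid]=16<23: swap v[5],v[6]; lo=6,mid=7 → [5, 22, 21, 19, 18, 16, 23, 15, 10, 14, 9, 7, 24]
v[mid]=15<23: swap v[6],v[7]; lo=7,mid=8 → [5, 22, 21, 19, 18, 16, 15, 23, 10, 14, 9, 7, 24]
v[mid]=10<23: swap v[7],v[8]; lo=8,mid=9 → [5, 22, 21, 19, 18, 16, 15, 10, 23, 14, 9, 7, 24]
v[mid]=14<23: swap v[8],v[9]; lo=9,mid=10 → [5, 22, 21, 19, 18, 16, 15, 10, 14, 23, 9, 7, 24]
v[mid]=9<23: swap v[9],v[10]; lo=10,mid=11 → [5, 22, 21, 19, 18, 16, 15, 10, 14, 9, 23, 7, 24]
v[mid]=7<23: swap v[10],v[11]; lo=11,mid=12 → [5, 22, 21, 19, 18, 16, 15, 10, 14, 9, 7, 23, 24]
end: lo=11, hi=11; v = [5, 22, 21, 19, 18, 16, 15, 10, 14, 9, 7, 23, 24]

[5, 22, 21, 19, 18, 16, 15, 10, 14, 9, 7, 23, 24]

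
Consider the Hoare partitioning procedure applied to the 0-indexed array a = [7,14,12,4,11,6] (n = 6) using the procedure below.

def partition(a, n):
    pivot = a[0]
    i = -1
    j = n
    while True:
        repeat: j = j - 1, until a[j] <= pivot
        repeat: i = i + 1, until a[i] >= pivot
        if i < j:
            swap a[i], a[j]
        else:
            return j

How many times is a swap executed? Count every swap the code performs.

pivot=7
j stops at 5 (6), i stops at 0 (7); swap ⇒ [6,14,12,4,11,7]
j stops at 3 (4), i stops at 1 (14); swap ⇒ [6,4,12,14,11,7]
j stops at 1, i stops at 2; i≥j ⇒ return 1. a=[6,4,12,14,11,7]

2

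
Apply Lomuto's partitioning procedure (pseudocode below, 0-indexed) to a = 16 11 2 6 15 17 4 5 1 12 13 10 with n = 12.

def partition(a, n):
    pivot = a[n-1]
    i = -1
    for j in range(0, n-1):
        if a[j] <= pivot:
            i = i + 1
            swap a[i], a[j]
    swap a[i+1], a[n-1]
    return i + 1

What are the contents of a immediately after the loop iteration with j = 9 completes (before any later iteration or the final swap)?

pivot = a[11] = 10; i = -1
j=0: a[0]=16 > 10 → no swap
j=1: a[1]=11 > 10 → no swap
j=2: a[2]=2 ≤ 10 → i=0, swap a[0],a[2] → 2 11 16 6 15 17 4 5 1 12 13 10
j=3: a[3]=6 ≤ 10 → i=1, swap a[1],a[3] → 2 6 16 11 15 17 4 5 1 12 13 10
j=4: a[4]=15 > 10 → no swap
j=5: a[5]=17 > 10 → no swap
j=6: a[6]=4 ≤ 10 → i=2, swap a[2],a[6] → 2 6 4 11 15 17 16 5 1 12 13 10
j=7: a[7]=5 ≤ 10 → i=3, swap a[3],a[7] → 2 6 4 5 15 17 16 11 1 12 13 10
j=8: a[8]=1 ≤ 10 → i=4, swap a[4],a[8] → 2 6 4 5 1 17 16 11 15 12 13 10
j=9: a[9]=12 > 10 → no swap
(after j=9) a = 2 6 4 5 1 17 16 11 15 12 13 10

2 6 4 5 1 17 16 11 15 12 13 10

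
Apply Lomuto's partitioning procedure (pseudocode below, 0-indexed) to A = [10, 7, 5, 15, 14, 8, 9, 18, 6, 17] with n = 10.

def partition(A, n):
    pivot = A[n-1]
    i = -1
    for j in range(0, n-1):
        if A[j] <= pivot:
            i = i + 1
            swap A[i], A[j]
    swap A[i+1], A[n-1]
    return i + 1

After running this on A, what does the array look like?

[10, 7, 5, 15, 14, 8, 9, 6, 17, 18]

pivot = A[9] = 17; i = -1
j=0: A[0]=10 ≤ 17 → i=0, swap A[0],A[0] (no change) → [10, 7, 5, 15, 14, 8, 9, 18, 6, 17]
j=1: A[1]=7 ≤ 17 → i=1, swap A[1],A[1] (no change) → [10, 7, 5, 15, 14, 8, 9, 18, 6, 17]
j=2: A[2]=5 ≤ 17 → i=2, swap A[2],A[2] (no change) → [10, 7, 5, 15, 14, 8, 9, 18, 6, 17]
j=3: A[3]=15 ≤ 17 → i=3, swap A[3],A[3] (no change) → [10, 7, 5, 15, 14, 8, 9, 18, 6, 17]
j=4: A[4]=14 ≤ 17 → i=4, swap A[4],A[4] (no change) → [10, 7, 5, 15, 14, 8, 9, 18, 6, 17]
j=5: A[5]=8 ≤ 17 → i=5, swap A[5],A[5] (no change) → [10, 7, 5, 15, 14, 8, 9, 18, 6, 17]
j=6: A[6]=9 ≤ 17 → i=6, swap A[6],A[6] (no change) → [10, 7, 5, 15, 14, 8, 9, 18, 6, 17]
j=7: A[7]=18 > 17 → no swap
j=8: A[8]=6 ≤ 17 → i=7, swap A[7],A[8] → [10, 7, 5, 15, 14, 8, 9, 6, 18, 17]
final swap A[8],A[9] → [10, 7, 5, 15, 14, 8, 9, 6, 17, 18]; return 8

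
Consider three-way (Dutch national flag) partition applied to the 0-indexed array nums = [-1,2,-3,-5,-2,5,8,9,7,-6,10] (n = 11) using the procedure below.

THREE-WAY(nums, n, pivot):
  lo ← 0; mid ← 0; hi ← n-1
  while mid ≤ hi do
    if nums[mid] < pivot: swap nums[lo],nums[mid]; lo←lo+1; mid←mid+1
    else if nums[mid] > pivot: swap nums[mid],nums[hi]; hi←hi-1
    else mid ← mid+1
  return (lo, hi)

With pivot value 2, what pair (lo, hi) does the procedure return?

pivot = 2; lo=0, mid=0, hi=10
nums[mid]=-1<2: swap nums[0],nums[0]; lo=1,mid=1 → [-1,2,-3,-5,-2,5,8,9,7,-6,10]
nums[mid]=2=2: mid=2
nums[mid]=-3<2: swap nums[1],nums[2]; lo=2,mid=3 → [-1,-3,2,-5,-2,5,8,9,7,-6,10]
nums[mid]=-5<2: swap nums[2],nums[3]; lo=3,mid=4 → [-1,-3,-5,2,-2,5,8,9,7,-6,10]
nums[mid]=-2<2: swap nums[3],nums[4]; lo=4,mid=5 → [-1,-3,-5,-2,2,5,8,9,7,-6,10]
nums[mid]=5>2: swap nums[5],nums[10]; hi=9 → [-1,-3,-5,-2,2,10,8,9,7,-6,5]
nums[mid]=10>2: swap nums[5],nums[9]; hi=8 → [-1,-3,-5,-2,2,-6,8,9,7,10,5]
nums[mid]=-6<2: swap nums[4],nums[5]; lo=5,mid=6 → [-1,-3,-5,-2,-6,2,8,9,7,10,5]
nums[mid]=8>2: swap nums[6],nums[8]; hi=7 → [-1,-3,-5,-2,-6,2,7,9,8,10,5]
nums[mid]=7>2: swap nums[6],nums[7]; hi=6 → [-1,-3,-5,-2,-6,2,9,7,8,10,5]
nums[mid]=9>2: swap nums[6],nums[6]; hi=5 → [-1,-3,-5,-2,-6,2,9,7,8,10,5]
end: lo=5, hi=5; nums = [-1,-3,-5,-2,-6,2,9,7,8,10,5]

(5, 5)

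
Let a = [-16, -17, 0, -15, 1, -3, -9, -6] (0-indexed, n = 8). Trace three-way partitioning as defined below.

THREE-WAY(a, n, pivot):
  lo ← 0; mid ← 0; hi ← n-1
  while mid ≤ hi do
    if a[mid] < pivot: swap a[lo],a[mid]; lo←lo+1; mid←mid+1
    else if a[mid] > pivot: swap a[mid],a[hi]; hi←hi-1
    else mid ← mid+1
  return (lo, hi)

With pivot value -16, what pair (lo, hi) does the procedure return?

lo=0 mid=0 hi=7
-16=-16: mid=1
-17<-16: swap(0,1), lo=1 mid=2 ⇒ [-17, -16, 0, -15, 1, -3, -9, -6]
0>-16: swap(2,7), hi=6 ⇒ [-17, -16, -6, -15, 1, -3, -9, 0]
-6>-16: swap(2,6), hi=5 ⇒ [-17, -16, -9, -15, 1, -3, -6, 0]
-9>-16: swap(2,5), hi=4 ⇒ [-17, -16, -3, -15, 1, -9, -6, 0]
-3>-16: swap(2,4), hi=3 ⇒ [-17, -16, 1, -15, -3, -9, -6, 0]
1>-16: swap(2,3), hi=2 ⇒ [-17, -16, -15, 1, -3, -9, -6, 0]
-15>-16: swap(2,2), hi=1 ⇒ [-17, -16, -15, 1, -3, -9, -6, 0]
done. lo=1 hi=1; a=[-17, -16, -15, 1, -3, -9, -6, 0]

(1, 1)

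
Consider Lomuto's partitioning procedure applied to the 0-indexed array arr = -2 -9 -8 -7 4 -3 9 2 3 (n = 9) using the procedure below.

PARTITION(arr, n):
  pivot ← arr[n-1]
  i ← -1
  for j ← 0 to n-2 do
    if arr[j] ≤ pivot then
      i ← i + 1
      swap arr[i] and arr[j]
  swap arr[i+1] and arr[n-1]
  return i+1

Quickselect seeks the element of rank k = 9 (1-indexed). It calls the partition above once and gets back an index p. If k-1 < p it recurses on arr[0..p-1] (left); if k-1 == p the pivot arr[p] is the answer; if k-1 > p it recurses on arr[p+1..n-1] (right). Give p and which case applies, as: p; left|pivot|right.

pivot=3, i=-1
j=0: -2≤3, i=0, swap(0,0) ⇒ -2 -9 -8 -7 4 -3 9 2 3
j=1: -9≤3, i=1, swap(1,1) ⇒ -2 -9 -8 -7 4 -3 9 2 3
j=2: -8≤3, i=2, swap(2,2) ⇒ -2 -9 -8 -7 4 -3 9 2 3
j=3: -7≤3, i=3, swap(3,3) ⇒ -2 -9 -8 -7 4 -3 9 2 3
j=4: 4>3, skip
j=5: -3≤3, i=4, swap(4,5) ⇒ -2 -9 -8 -7 -3 4 9 2 3
j=6: 9>3, skip
j=7: 2≤3, i=5, swap(5,7) ⇒ -2 -9 -8 -7 -3 2 9 4 3
swap(6,8) ⇒ -2 -9 -8 -7 -3 2 3 4 9; return 6
p = 6; k-1 = 8 > 6 ⇒ right

6; right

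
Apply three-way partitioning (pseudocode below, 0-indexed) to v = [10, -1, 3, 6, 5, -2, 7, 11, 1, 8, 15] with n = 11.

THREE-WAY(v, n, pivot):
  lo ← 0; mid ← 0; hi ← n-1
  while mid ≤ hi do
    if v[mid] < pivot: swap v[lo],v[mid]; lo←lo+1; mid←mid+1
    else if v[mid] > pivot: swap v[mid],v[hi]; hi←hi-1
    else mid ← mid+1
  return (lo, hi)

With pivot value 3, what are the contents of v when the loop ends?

[1, -1, -2, 3, 5, 7, 11, 6, 8, 15, 10]

pivot = 3; lo=0, mid=0, hi=10
v[mid]=10>3: swap v[0],v[10]; hi=9 → [15, -1, 3, 6, 5, -2, 7, 11, 1, 8, 10]
v[mid]=15>3: swap v[0],v[9]; hi=8 → [8, -1, 3, 6, 5, -2, 7, 11, 1, 15, 10]
v[mid]=8>3: swap v[0],v[8]; hi=7 → [1, -1, 3, 6, 5, -2, 7, 11, 8, 15, 10]
v[mid]=1<3: swap v[0],v[0]; lo=1,mid=1 → [1, -1, 3, 6, 5, -2, 7, 11, 8, 15, 10]
v[mid]=-1<3: swap v[1],v[1]; lo=2,mid=2 → [1, -1, 3, 6, 5, -2, 7, 11, 8, 15, 10]
v[mid]=3=3: mid=3
v[mid]=6>3: swap v[3],v[7]; hi=6 → [1, -1, 3, 11, 5, -2, 7, 6, 8, 15, 10]
v[mid]=11>3: swap v[3],v[6]; hi=5 → [1, -1, 3, 7, 5, -2, 11, 6, 8, 15, 10]
v[mid]=7>3: swap v[3],v[5]; hi=4 → [1, -1, 3, -2, 5, 7, 11, 6, 8, 15, 10]
v[mid]=-2<3: swap v[2],v[3]; lo=3,mid=4 → [1, -1, -2, 3, 5, 7, 11, 6, 8, 15, 10]
v[mid]=5>3: swap v[4],v[4]; hi=3 → [1, -1, -2, 3, 5, 7, 11, 6, 8, 15, 10]
end: lo=3, hi=3; v = [1, -1, -2, 3, 5, 7, 11, 6, 8, 15, 10]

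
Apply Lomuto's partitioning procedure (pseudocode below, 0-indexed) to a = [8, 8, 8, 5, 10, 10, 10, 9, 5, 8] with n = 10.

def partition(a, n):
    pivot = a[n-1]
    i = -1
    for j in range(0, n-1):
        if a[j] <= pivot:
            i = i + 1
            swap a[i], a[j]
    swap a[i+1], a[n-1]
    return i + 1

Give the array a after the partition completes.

pivot=8, i=-1
j=0: 8≤8, i=0, swap(0,0) ⇒ [8, 8, 8, 5, 10, 10, 10, 9, 5, 8]
j=1: 8≤8, i=1, swap(1,1) ⇒ [8, 8, 8, 5, 10, 10, 10, 9, 5, 8]
j=2: 8≤8, i=2, swap(2,2) ⇒ [8, 8, 8, 5, 10, 10, 10, 9, 5, 8]
j=3: 5≤8, i=3, swap(3,3) ⇒ [8, 8, 8, 5, 10, 10, 10, 9, 5, 8]
j=4: 10>8, skip
j=5: 10>8, skip
j=6: 10>8, skip
j=7: 9>8, skip
j=8: 5≤8, i=4, swap(4,8) ⇒ [8, 8, 8, 5, 5, 10, 10, 9, 10, 8]
swap(5,9) ⇒ [8, 8, 8, 5, 5, 8, 10, 9, 10, 10]; return 5

[8, 8, 8, 5, 5, 8, 10, 9, 10, 10]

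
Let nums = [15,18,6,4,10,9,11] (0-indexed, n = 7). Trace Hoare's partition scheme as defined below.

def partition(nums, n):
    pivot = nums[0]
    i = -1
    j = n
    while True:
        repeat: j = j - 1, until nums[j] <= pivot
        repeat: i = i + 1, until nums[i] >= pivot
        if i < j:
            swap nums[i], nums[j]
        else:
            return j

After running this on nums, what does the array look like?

[11,9,6,4,10,18,15]

pivot = nums[0] = 15; i = -1, j = 7
j→6 (nums[6]=11≤15), i→0 (nums[0]=15≥15); i<j, swap → [11,18,6,4,10,9,15]
j→5 (nums[5]=9≤15), i→1 (nums[1]=18≥15); i<j, swap → [11,9,6,4,10,18,15]
j→4, i→5; i≥j, return j=4. nums = [11,9,6,4,10,18,15]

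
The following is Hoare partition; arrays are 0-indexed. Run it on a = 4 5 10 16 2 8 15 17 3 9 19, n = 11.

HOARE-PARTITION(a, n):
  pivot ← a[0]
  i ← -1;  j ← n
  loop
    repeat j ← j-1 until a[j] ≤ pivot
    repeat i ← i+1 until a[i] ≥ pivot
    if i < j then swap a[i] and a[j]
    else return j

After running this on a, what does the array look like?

3 2 10 16 5 8 15 17 4 9 19

pivot=4
j stops at 8 (3), i stops at 0 (4); swap ⇒ 3 5 10 16 2 8 15 17 4 9 19
j stops at 4 (2), i stops at 1 (5); swap ⇒ 3 2 10 16 5 8 15 17 4 9 19
j stops at 1, i stops at 2; i≥j ⇒ return 1. a=3 2 10 16 5 8 15 17 4 9 19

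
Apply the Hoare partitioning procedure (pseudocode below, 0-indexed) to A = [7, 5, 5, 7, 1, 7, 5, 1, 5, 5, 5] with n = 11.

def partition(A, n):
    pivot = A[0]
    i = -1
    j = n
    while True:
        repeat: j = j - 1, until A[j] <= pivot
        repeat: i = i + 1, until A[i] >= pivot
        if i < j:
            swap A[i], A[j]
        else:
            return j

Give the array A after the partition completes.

[5, 5, 5, 5, 1, 5, 5, 1, 7, 7, 7]

pivot = A[0] = 7; i = -1, j = 11
j→10 (A[10]=5≤7), i→0 (A[0]=7≥7); i<j, swap → [5, 5, 5, 7, 1, 7, 5, 1, 5, 5, 7]
j→9 (A[9]=5≤7), i→3 (A[3]=7≥7); i<j, swap → [5, 5, 5, 5, 1, 7, 5, 1, 5, 7, 7]
j→8 (A[8]=5≤7), i→5 (A[5]=7≥7); i<j, swap → [5, 5, 5, 5, 1, 5, 5, 1, 7, 7, 7]
j→7, i→8; i≥j, return j=7. A = [5, 5, 5, 5, 1, 5, 5, 1, 7, 7, 7]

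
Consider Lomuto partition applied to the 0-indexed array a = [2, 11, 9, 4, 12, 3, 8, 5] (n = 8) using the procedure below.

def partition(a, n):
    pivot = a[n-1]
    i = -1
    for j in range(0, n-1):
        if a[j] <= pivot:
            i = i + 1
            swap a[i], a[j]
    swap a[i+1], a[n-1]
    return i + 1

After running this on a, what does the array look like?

[2, 4, 3, 5, 12, 9, 8, 11]

pivot=5, i=-1
j=0: 2≤5, i=0, swap(0,0) ⇒ [2, 11, 9, 4, 12, 3, 8, 5]
j=1: 11>5, skip
j=2: 9>5, skip
j=3: 4≤5, i=1, swap(1,3) ⇒ [2, 4, 9, 11, 12, 3, 8, 5]
j=4: 12>5, skip
j=5: 3≤5, i=2, swap(2,5) ⇒ [2, 4, 3, 11, 12, 9, 8, 5]
j=6: 8>5, skip
swap(3,7) ⇒ [2, 4, 3, 5, 12, 9, 8, 11]; return 3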